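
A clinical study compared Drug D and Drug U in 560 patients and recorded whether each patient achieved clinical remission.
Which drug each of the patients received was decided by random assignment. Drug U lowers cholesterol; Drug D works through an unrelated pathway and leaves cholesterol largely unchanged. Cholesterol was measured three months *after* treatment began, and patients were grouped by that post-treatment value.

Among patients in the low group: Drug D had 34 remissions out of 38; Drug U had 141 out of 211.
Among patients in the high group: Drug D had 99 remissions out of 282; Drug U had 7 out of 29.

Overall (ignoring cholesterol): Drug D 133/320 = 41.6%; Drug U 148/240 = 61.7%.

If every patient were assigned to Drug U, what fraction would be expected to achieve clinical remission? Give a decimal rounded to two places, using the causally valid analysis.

Drug D is higher inside every cholesterol stratum but Drug U is higher in aggregate. Whether to stratify depends on how cholesterol relates to the drug.
Stratifying would compare drugs among patients the drugs themselves sorted into cholesterol groups — a form of selection on an intermediate. The unconditioned pooled rates give the total causal effect.
So P(outcome | do(Drug U)) is just the pooled rate for Drug U: 148/240 = 0.617.

0.62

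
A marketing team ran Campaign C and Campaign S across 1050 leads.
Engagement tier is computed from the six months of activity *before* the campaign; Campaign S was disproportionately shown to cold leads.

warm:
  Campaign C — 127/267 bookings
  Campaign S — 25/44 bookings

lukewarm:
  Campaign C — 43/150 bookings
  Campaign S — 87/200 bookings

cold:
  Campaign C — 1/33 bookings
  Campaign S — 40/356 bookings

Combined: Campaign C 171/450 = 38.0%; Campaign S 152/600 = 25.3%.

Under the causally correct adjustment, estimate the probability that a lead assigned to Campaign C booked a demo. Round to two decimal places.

Engagement tier differs across campaigns for reasons unrelated to any effect of the campaign itself, and it separately predicts the outcome — a classic confounder. We must compare within engagement tier levels.
Standardising Campaign C to the population engagement tier mix: 0.296·127/267 + 0.333·43/150 + 0.370·1/33 = 0.248.

0.25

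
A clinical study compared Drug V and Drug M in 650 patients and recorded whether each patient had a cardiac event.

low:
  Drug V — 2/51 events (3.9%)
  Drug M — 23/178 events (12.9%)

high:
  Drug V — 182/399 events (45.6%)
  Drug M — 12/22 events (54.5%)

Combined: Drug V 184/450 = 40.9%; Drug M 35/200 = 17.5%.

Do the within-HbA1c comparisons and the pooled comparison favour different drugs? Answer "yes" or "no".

Within each HbA1c level (low 3.9% vs 12.9%; high 45.6% vs 54.5%), Drug V has the lower rate every time. Pooled: 40.9% vs 17.5% — Drug M has the lower rate overall. The two comparisons disagree.

yes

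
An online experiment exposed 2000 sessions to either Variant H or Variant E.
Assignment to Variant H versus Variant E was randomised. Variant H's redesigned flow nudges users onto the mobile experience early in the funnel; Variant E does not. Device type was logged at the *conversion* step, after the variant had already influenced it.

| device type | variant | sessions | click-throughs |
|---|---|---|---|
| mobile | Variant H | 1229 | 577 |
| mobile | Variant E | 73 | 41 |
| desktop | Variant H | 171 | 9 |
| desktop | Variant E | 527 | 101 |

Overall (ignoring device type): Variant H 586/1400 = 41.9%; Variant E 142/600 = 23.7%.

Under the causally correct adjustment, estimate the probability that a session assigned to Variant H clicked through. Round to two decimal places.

Device type is recorded after the variant and is itself shifted by it — it sits on the causal path from variant to outcome. Conditioning on a mediator would strip out part of the effect we want; the pooled comparison gives the total causal effect.
So P(outcome | do(Variant H)) is just the pooled rate for Variant H: 586/1400 = 0.419.

0.42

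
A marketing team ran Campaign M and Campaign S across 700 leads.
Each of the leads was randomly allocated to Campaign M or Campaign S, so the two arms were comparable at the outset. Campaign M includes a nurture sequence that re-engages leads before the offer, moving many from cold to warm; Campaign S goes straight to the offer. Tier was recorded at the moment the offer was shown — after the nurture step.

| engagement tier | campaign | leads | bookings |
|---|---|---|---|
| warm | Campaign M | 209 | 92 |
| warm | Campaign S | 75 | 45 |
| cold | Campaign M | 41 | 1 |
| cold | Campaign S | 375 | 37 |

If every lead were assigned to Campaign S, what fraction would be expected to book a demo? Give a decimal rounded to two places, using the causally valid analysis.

The engagement tier-specific comparison favours Campaign S throughout, but the pooled figures favour Campaign M. The question is whether to condition on engagement tier.
Because the campaign influences engagement tier, engagement tier is a post-treatment mediator, not a confounder. Stratifying on it would bias the estimate; the causal effect is the crude pooled difference.
So P(outcome | do(Campaign S)) is just the pooled rate for Campaign S: 82/450 = 0.182.

0.18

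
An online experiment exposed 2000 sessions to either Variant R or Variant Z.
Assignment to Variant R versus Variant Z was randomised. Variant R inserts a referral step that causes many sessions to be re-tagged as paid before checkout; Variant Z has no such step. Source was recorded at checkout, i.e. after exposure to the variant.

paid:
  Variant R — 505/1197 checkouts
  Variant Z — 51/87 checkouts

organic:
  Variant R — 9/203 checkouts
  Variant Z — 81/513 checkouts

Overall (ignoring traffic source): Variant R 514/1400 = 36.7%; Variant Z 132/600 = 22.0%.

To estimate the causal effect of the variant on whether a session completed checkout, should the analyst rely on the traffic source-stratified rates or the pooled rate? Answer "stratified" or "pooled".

pooled

The traffic source-specific comparison favours Variant Z throughout, but the pooled figures favour Variant R. The question is whether to condition on traffic source.
Stratifying would compare variants among sessions the variants themselves sorted into traffic source groups — a form of selection on an intermediate. The unconditioned pooled rates give the total causal effect.
Pooled: Variant R 36.7% vs Variant Z 22.0%; Variant R is higher overall.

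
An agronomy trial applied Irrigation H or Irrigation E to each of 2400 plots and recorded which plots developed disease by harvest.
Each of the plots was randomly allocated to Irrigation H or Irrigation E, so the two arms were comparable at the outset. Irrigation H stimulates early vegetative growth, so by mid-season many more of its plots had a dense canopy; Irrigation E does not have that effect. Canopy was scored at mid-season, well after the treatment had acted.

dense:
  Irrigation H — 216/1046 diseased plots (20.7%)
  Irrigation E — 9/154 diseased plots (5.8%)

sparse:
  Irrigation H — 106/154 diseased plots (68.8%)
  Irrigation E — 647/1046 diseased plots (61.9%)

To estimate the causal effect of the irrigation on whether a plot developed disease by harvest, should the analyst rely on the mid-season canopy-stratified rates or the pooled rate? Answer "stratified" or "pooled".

pooled

Irrigation E is lower inside every mid-season canopy stratum but Irrigation H is lower in aggregate. Whether to stratify depends on how mid-season canopy relates to the irrigation.
Mid-season canopy lies on the pathway irrigation → mid-season canopy → outcome, so adjusting for it blocks the indirect effect. For the total causal effect of irrigation, use the unadjusted pooled rates.
Pooled: Irrigation H 26.8% vs Irrigation E 54.7%; Irrigation H is lower overall.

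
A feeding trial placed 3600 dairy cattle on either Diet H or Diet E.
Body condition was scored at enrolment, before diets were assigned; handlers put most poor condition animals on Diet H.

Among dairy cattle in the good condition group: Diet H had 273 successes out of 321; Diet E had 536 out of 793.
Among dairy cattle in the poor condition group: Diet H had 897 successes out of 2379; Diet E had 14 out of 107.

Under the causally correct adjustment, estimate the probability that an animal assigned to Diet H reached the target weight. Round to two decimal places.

0.52

Starting body condition satisfies the back-door criterion: it is not a descendant of the diet, and it blocks the spurious path from diet to outcome. Adjusting for it (i.e., using the within-starting body condition rates) gives the causal effect.
Standardising Diet H to the population starting body condition mix: 0.309·273/321 + 0.691·897/2379 = 0.524.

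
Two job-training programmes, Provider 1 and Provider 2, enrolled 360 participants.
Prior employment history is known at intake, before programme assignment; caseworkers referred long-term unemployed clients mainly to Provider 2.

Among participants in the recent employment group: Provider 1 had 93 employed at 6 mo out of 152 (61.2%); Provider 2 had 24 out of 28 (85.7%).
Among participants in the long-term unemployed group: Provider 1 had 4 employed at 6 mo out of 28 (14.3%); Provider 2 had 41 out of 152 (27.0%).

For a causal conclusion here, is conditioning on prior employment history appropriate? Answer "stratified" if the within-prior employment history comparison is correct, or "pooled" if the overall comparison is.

The prior employment history-specific comparison favours Provider 2 throughout, but the pooled figures favour Provider 1. The question is whether to condition on prior employment history.
Prior employment history differs across programmes for reasons unrelated to any effect of the programme itself, and it separately predicts the outcome — a classic confounder. We must compare within prior employment history levels.
Within each level — recent employment: 61.2% vs 85.7%; long-term unemployed: 14.3% vs 27.0% — Provider 2 is higher every time.

stratified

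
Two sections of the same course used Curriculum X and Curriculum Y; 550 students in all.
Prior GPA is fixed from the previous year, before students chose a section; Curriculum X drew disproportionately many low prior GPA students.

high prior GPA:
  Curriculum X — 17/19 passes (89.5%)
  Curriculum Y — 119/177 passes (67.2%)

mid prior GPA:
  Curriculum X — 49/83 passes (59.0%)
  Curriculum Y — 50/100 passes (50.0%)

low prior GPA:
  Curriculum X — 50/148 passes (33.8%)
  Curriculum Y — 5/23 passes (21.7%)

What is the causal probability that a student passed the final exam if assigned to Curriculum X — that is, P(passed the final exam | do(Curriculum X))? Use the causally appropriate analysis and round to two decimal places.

0.62

Within every prior GPA band level Curriculum X has the higher rate, yet pooled Curriculum Y does — Simpson's reversal.
Nothing the teaching method does changes prior GPA band; the imbalance is an allocation artefact. With prior GPA band also predicting the outcome, the pooled figure is confounded, and the within-stratum comparison is the causal one.
Standardising Curriculum X to the population prior GPA band mix: 0.356·17/19 + 0.333·49/83 + 0.311·50/148 = 0.620.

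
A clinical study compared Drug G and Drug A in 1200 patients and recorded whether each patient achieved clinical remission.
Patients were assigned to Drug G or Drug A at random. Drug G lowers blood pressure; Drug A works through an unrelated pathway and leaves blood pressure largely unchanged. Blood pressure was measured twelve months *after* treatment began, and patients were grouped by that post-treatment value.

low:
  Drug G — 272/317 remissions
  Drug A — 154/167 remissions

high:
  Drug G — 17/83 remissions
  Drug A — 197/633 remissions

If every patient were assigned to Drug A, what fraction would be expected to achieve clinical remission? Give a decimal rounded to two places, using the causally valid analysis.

Drug A is higher inside every blood pressure stratum but Drug G is higher in aggregate. Whether to stratify depends on how blood pressure relates to the drug.
Stratifying would compare drugs among patients the drugs themselves sorted into blood pressure groups — a form of selection on an intermediate. The unconditioned pooled rates give the total causal effect.
So P(outcome | do(Drug A)) is just the pooled rate for Drug A: 351/800 = 0.439.

0.44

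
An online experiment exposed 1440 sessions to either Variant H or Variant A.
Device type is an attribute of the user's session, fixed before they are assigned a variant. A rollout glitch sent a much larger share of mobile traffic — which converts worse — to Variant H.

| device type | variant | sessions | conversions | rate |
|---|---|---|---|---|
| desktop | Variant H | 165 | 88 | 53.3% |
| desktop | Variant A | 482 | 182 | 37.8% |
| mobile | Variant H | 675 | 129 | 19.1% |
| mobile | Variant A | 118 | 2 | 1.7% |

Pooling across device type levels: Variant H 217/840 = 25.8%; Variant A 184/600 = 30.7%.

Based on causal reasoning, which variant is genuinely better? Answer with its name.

Device type satisfies the back-door criterion: it is not a descendant of the variant, and it blocks the spurious path from variant to outcome. Adjusting for it (i.e., using the within-device type rates) gives the causal effect.
Within each level — desktop: 53.3% vs 37.8%; mobile: 19.1% vs 1.7% — Variant H is higher every time.

Variant H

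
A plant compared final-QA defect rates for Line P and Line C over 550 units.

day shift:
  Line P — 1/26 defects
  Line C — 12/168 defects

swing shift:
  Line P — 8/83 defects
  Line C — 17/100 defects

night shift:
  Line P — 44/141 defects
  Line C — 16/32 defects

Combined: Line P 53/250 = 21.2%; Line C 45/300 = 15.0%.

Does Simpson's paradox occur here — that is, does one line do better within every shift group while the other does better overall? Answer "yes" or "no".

yes

Within each shift level (day shift 3.8% vs 7.1%; swing shift 9.6% vs 17.0%; night shift 31.2% vs 50.0%), Line P has the lower rate every time. Pooled: 21.2% vs 15.0% — Line C has the lower rate overall. The two comparisons disagree.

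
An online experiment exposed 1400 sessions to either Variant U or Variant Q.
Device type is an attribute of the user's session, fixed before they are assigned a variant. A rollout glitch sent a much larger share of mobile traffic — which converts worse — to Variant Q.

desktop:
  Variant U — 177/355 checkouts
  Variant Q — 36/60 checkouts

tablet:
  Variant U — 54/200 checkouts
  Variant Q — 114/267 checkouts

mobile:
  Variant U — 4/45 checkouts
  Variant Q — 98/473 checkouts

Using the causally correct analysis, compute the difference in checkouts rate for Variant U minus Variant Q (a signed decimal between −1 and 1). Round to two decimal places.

Since device type is a pre-existing factor (not a product of the variant) and it affects the outcome on its own, it is a confounder. The stratified rates, not the pooled rate, identify the causal effect.
Adjusting over the population distribution of device type: 0.296·(0.499−0.600) + 0.334·(0.270−0.427) + 0.370·(0.089−0.207) = -0.126.

-0.13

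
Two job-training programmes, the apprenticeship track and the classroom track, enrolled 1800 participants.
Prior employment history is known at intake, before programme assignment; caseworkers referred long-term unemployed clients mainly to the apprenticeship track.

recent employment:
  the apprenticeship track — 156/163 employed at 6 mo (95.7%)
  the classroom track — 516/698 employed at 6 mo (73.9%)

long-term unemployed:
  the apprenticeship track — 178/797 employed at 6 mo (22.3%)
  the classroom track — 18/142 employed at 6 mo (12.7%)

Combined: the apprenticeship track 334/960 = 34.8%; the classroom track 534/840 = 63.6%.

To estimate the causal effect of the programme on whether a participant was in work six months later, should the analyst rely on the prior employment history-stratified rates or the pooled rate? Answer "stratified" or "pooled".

stratified

The stratified and pooled comparisons disagree (the apprenticeship track wins within each prior employment history; the classroom track wins overall), so the answer turns on the causal role of prior employment history.
Prior employment history satisfies the back-door criterion: it is not a descendant of the programme, and it blocks the spurious path from programme to outcome. Adjusting for it (i.e., using the within-prior employment history rates) gives the causal effect.
Within each level — recent employment: 95.7% vs 73.9%; long-term unemployed: 22.3% vs 12.7% — the apprenticeship track is higher every time.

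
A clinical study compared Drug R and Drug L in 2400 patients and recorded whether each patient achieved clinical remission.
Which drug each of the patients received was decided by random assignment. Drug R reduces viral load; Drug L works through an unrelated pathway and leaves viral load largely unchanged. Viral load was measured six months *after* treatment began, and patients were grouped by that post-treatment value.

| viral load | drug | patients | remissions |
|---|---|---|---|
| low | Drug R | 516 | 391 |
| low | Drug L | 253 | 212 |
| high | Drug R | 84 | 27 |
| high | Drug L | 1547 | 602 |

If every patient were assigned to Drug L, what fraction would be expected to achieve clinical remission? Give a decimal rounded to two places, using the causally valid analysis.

0.45

The viral load-specific comparison favours Drug L throughout, but the pooled figures favour Drug R. The question is whether to condition on viral load.
Viral load lies on the pathway drug → viral load → outcome, so adjusting for it blocks the indirect effect. For the total causal effect of drug, use the unadjusted pooled rates.
So P(outcome | do(Drug L)) is just the pooled rate for Drug L: 814/1800 = 0.452.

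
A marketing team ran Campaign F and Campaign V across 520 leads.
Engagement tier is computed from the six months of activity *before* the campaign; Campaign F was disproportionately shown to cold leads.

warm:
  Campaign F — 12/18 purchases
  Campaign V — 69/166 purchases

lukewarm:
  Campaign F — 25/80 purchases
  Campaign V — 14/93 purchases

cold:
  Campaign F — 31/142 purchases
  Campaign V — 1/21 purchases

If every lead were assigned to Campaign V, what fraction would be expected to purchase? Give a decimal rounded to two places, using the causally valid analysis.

0.21

Engagement tier satisfies the back-door criterion: it is not a descendant of the campaign, and it blocks the spurious path from campaign to outcome. Adjusting for it (i.e., using the within-engagement tier rates) gives the causal effect.
Standardising Campaign V to the population engagement tier mix: 0.354·69/166 + 0.333·14/93 + 0.313·1/21 = 0.212.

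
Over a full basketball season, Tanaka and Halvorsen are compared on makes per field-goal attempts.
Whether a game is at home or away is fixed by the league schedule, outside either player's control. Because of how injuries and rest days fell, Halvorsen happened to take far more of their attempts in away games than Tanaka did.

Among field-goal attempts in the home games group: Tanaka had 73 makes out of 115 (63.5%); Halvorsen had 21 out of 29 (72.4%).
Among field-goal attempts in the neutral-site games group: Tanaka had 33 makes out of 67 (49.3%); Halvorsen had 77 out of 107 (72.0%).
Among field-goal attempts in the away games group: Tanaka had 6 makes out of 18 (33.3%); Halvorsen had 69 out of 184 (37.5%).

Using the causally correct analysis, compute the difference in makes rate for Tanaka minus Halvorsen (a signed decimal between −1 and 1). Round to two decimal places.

-0.12

Here game venue is a common cause — it drives both which player a case falls under and the outcome. The crude comparison mixes populations; the stratum-specific rates are the causally relevant ones.
Adjusting over the population distribution of game venue: 0.277·(0.635−0.724) + 0.335·(0.493−0.720) + 0.388·(0.333−0.375) = -0.117.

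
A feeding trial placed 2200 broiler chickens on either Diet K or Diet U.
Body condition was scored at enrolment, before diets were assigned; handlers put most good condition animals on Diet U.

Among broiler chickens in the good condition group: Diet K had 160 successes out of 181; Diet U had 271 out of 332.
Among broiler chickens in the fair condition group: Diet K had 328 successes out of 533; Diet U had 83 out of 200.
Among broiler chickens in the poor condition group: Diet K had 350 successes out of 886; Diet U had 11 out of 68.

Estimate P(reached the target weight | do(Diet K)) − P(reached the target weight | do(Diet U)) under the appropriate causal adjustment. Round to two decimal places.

Starting body condition satisfies the back-door criterion: it is not a descendant of the diet, and it blocks the spurious path from diet to outcome. Adjusting for it (i.e., using the within-starting body condition rates) gives the causal effect.
Adjusting over the population distribution of starting body condition: 0.233·(0.884−0.816) + 0.333·(0.615−0.415) + 0.434·(0.395−0.162) = +0.184.

+0.18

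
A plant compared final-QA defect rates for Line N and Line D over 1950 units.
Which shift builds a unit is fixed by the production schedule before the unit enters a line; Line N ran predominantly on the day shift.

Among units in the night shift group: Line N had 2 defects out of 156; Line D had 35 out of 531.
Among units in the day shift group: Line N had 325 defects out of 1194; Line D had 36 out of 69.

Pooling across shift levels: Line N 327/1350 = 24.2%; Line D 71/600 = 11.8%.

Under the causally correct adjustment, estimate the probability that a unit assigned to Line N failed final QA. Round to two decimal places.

Shift differs across lines for reasons unrelated to any effect of the line itself, and it separately predicts the outcome — a classic confounder. We must compare within shift levels.
Standardising Line N to the population shift mix: 0.352·2/156 + 0.648·325/1194 = 0.181.

0.18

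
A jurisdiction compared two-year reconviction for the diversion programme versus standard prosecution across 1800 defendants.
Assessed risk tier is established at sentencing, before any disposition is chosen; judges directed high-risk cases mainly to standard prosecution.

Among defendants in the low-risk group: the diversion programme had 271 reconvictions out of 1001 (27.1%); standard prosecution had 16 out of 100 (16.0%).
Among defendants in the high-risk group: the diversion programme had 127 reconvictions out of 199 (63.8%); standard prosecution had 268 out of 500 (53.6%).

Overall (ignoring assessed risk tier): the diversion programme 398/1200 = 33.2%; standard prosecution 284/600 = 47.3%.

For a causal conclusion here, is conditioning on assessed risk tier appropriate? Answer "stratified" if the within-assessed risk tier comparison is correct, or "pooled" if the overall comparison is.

standard prosecution is lower inside every assessed risk tier stratum but the diversion programme is lower in aggregate. Whether to stratify depends on how assessed risk tier relates to the disposition.
Assessed risk tier satisfies the back-door criterion: it is not a descendant of the disposition, and it blocks the spurious path from disposition to outcome. Adjusting for it (i.e., using the within-assessed risk tier rates) gives the causal effect.
Within each level — low-risk: 27.1% vs 16.0%; high-risk: 63.8% vs 53.6% — standard prosecution is lower every time.

stratified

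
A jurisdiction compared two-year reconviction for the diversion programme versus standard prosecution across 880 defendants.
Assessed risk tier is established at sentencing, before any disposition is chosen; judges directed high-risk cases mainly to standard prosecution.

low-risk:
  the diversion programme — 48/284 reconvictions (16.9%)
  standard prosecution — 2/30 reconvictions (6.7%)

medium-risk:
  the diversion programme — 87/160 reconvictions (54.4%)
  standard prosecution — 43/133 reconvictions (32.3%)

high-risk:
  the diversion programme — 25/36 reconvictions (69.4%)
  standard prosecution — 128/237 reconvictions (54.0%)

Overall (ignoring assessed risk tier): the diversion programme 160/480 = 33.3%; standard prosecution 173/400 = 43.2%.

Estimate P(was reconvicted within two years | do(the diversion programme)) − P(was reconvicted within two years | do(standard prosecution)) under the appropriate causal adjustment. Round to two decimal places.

Here assessed risk tier is a common cause — it drives both which disposition a case falls under and the outcome. The crude comparison mixes populations; the stratum-specific rates are the causally relevant ones.
Adjusting over the population distribution of assessed risk tier: 0.357·(0.169−0.067) + 0.333·(0.544−0.323) + 0.310·(0.694−0.540) = +0.158.

+0.16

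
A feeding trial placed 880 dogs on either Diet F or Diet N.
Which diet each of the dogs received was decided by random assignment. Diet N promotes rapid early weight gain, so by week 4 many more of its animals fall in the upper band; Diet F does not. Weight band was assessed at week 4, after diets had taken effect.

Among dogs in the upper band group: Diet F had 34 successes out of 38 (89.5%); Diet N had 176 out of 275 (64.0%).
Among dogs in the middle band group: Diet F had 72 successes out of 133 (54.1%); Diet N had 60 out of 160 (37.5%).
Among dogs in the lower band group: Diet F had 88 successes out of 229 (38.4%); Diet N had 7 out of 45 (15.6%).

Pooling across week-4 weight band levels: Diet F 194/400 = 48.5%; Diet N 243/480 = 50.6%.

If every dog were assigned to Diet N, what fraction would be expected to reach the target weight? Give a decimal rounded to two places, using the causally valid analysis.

0.51

The week-4 weight band-specific comparison favours Diet F throughout, but the pooled figures favour Diet N. The question is whether to condition on week-4 weight band.
Week-4 weight band here is a post-treatment variable shaped by the diet; conditioning on it would introduce bias rather than remove it. The overall comparison is the causal one.
So P(outcome | do(Diet N)) is just the pooled rate for Diet N: 243/480 = 0.506.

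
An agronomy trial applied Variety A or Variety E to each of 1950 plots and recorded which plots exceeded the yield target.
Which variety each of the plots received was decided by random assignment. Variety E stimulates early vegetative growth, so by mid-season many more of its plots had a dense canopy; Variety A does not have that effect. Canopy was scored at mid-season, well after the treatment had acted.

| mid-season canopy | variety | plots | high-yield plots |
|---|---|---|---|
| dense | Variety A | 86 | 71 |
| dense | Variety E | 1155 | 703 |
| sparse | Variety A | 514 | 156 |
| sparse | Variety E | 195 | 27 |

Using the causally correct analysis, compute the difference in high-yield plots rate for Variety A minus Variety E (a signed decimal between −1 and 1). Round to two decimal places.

Within every mid-season canopy level Variety A has the higher rate, yet pooled Variety E does — Simpson's reversal.
Mid-season canopy lies on the pathway variety → mid-season canopy → outcome, so adjusting for it blocks the indirect effect. For the total causal effect of variety, use the unadjusted pooled rates.
The causal difference is the pooled difference: 0.378 − 0.541 = -0.162.

-0.16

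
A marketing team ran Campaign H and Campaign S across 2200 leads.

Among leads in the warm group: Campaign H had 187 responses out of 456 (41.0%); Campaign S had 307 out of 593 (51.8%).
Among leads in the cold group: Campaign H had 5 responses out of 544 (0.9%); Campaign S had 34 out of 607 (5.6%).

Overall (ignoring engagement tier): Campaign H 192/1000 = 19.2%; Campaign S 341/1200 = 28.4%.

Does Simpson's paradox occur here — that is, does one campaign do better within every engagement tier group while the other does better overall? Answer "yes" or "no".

Within each engagement tier level (warm 41.0% vs 51.8%; cold 0.9% vs 5.6%), Campaign S has the higher rate every time. Pooled: 19.2% vs 28.4% — Campaign S has the higher rate overall. They agree.

no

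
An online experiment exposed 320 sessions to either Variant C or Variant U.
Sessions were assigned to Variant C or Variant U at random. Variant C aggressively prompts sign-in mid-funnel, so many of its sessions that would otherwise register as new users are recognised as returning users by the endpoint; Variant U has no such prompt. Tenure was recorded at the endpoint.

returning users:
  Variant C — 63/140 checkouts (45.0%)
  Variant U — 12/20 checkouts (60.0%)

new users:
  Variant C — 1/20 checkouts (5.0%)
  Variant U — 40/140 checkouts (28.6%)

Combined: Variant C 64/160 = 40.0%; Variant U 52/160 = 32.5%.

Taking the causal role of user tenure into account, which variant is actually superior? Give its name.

User tenure here is a post-treatment variable shaped by the variant; conditioning on it would introduce bias rather than remove it. The overall comparison is the causal one.
Pooled: Variant C 40.0% vs Variant U 32.5%; Variant C is higher overall.

Variant C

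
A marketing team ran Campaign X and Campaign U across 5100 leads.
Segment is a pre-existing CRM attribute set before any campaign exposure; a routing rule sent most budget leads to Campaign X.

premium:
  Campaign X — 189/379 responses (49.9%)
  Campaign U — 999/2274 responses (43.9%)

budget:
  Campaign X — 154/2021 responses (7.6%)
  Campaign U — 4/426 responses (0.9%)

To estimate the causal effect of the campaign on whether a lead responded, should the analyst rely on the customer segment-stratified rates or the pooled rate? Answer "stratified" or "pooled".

stratified

The customer segment-specific comparison favours Campaign X throughout, but the pooled figures favour Campaign U. The question is whether to condition on customer segment.
Since customer segment is a pre-existing factor (not a product of the campaign) and it affects the outcome on its own, it is a confounder. The stratified rates, not the pooled rate, identify the causal effect.
Within each level — premium: 49.9% vs 43.9%; budget: 7.6% vs 0.9% — Campaign X is higher every time.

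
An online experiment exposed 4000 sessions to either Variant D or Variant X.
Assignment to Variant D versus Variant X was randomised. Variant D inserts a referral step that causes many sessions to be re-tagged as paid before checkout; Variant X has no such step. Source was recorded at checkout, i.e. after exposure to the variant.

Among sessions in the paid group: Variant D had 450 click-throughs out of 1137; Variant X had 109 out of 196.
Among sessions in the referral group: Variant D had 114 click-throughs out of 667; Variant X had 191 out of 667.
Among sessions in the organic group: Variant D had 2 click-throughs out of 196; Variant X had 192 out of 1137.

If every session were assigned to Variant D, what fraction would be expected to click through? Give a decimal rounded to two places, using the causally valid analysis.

0.28

Variant X is higher inside every traffic source stratum but Variant D is higher in aggregate. Whether to stratify depends on how traffic source relates to the variant.
Traffic source here is a post-treatment variable shaped by the variant; conditioning on it would introduce bias rather than remove it. The overall comparison is the causal one.
So P(outcome | do(Variant D)) is just the pooled rate for Variant D: 566/2000 = 0.283.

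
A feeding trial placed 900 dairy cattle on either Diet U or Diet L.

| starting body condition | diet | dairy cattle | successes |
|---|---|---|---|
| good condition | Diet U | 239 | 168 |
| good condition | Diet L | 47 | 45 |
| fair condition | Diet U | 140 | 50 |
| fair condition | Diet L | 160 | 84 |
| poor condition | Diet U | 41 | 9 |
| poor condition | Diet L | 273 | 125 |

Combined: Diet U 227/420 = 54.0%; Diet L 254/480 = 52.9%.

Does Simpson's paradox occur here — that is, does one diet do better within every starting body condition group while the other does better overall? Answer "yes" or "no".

yes

Within each starting body condition level (good condition 70.3% vs 95.7%; fair condition 35.7% vs 52.5%; poor condition 22.0% vs 45.8%), Diet L has the higher rate every time. Pooled: 54.0% vs 52.9% — Diet U has the higher rate overall. The two comparisons disagree.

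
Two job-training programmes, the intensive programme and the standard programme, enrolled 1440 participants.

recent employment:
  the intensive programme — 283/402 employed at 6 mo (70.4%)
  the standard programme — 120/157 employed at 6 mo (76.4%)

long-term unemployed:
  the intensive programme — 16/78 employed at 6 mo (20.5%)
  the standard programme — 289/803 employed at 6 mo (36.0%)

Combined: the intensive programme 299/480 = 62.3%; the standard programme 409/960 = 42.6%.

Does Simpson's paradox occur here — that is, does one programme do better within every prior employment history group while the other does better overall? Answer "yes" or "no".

Within each prior employment history level (recent employment 70.4% vs 76.4%; long-term unemployed 20.5% vs 36.0%), the standard programme has the higher rate every time. Pooled: 62.3% vs 42.6% — the intensive programme has the higher rate overall. The two comparisons disagree.

yes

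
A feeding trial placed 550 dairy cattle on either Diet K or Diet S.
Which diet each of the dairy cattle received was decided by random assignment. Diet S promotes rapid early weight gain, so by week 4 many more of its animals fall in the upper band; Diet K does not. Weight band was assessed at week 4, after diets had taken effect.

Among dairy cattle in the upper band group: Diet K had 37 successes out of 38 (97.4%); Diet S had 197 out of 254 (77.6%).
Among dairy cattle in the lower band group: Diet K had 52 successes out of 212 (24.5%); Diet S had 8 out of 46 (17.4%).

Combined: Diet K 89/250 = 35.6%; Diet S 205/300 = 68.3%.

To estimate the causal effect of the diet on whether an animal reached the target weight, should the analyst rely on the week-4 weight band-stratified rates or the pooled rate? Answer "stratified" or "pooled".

pooled

Week-4 weight band is downstream of the diet. One should not condition on a consequence of treatment, so the overall rates are the right comparison.
Pooled: Diet K 35.6% vs Diet S 68.3%; Diet S is higher overall.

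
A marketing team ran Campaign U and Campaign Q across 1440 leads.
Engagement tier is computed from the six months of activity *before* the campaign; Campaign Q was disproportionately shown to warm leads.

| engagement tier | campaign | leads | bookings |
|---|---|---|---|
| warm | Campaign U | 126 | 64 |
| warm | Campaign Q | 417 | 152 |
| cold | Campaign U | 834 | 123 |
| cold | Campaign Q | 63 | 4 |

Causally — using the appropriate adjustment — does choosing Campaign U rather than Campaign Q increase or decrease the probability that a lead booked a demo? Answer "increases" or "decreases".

increases

Engagement tier is set before the campaign has any effect — it is not caused by the campaign — and it independently drives the outcome. That makes it a confounder, so the causal comparison is within engagement tier levels.
Within each level — warm: 50.8% vs 36.5%; cold: 14.7% vs 6.3% — Campaign U is higher every time.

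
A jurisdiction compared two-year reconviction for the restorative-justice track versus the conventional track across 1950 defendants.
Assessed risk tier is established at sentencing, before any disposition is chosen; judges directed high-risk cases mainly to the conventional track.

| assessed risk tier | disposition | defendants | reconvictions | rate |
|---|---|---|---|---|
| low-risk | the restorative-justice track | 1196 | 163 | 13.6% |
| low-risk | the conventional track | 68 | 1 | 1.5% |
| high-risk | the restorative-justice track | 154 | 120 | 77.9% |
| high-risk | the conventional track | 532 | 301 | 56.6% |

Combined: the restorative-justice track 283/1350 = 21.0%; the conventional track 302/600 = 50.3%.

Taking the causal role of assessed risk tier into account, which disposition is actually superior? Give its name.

The imbalance in assessed risk tier arose from how defendants were allocated, not from anything the disposition did; and assessed risk tier independently affects the outcome. The pooled gap is confounded — condition on assessed risk tier.
Within each level — low-risk: 13.6% vs 1.5%; high-risk: 77.9% vs 56.6% — the conventional track is lower every time.

the conventional track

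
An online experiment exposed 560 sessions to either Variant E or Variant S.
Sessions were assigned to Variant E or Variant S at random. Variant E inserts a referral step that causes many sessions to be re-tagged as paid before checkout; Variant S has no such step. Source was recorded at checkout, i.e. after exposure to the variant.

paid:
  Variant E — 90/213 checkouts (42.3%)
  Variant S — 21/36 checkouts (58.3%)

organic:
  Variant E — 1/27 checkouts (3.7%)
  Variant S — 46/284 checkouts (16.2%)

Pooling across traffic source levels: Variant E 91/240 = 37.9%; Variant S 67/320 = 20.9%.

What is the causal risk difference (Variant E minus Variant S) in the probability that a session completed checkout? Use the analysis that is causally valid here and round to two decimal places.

The distribution of traffic source is itself part of what the variant does — it is an intermediate outcome. Holding it fixed would remove that part of the effect; the total effect is the pooled difference.
The causal difference is the pooled difference: 0.379 − 0.209 = +0.170.

+0.17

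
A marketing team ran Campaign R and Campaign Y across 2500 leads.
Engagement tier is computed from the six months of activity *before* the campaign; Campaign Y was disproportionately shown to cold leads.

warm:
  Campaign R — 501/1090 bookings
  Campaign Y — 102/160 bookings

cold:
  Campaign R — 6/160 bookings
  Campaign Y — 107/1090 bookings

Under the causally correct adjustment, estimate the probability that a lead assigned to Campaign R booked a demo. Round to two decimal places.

0.25

Campaign Y is higher inside every engagement tier stratum but Campaign R is higher in aggregate. Whether to stratify depends on how engagement tier relates to the campaign.
Nothing the campaign does changes engagement tier; the imbalance is an allocation artefact. With engagement tier also predicting the outcome, the pooled figure is confounded, and the within-stratum comparison is the causal one.
Standardising Campaign R to the population engagement tier mix: 0.500·501/1090 + 0.500·6/160 = 0.249.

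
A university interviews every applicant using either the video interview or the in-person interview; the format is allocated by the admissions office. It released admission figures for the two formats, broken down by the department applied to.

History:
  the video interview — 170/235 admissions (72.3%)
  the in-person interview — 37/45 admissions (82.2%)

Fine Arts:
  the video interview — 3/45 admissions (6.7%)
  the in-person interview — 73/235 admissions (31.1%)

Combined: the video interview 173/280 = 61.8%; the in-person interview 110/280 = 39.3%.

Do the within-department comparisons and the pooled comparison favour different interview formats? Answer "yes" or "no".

Within each department level (History 72.3% vs 82.2%; Fine Arts 6.7% vs 31.1%), the in-person interview has the higher rate every time. Pooled: 61.8% vs 39.3% — the video interview has the higher rate overall. The two comparisons disagree.

yes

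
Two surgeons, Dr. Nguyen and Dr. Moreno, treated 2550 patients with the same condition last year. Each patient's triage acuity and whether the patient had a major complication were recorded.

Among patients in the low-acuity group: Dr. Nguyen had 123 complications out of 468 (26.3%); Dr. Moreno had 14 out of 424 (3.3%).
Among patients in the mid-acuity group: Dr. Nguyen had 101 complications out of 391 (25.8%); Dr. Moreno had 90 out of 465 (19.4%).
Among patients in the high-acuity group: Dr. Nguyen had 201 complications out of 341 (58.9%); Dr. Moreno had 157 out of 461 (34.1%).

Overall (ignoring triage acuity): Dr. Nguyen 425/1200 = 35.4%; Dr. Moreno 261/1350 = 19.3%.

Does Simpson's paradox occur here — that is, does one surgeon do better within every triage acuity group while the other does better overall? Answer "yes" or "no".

no

Within each triage acuity level (low-acuity 26.3% vs 3.3%; mid-acuity 25.8% vs 19.4%; high-acuity 58.9% vs 34.1%), Dr. Moreno has the lower rate every time. Pooled: 35.4% vs 19.3% — Dr. Moreno has the lower rate overall. They agree.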